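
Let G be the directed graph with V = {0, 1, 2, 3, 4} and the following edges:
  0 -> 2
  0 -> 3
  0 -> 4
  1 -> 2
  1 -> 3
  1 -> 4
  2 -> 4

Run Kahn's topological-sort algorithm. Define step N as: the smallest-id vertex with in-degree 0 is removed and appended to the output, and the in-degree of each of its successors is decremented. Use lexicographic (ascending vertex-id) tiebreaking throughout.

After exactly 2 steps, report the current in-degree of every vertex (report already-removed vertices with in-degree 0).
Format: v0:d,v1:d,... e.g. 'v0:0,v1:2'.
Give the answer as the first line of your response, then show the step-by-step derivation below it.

v0:0,v1:0,v2:0,v3:0,v4:1

step 1: output 0; order=[0]; indeg=(0,0,1,1,2)
step 2: output 1; order=[0,1]; indeg=(0,0,0,0,1)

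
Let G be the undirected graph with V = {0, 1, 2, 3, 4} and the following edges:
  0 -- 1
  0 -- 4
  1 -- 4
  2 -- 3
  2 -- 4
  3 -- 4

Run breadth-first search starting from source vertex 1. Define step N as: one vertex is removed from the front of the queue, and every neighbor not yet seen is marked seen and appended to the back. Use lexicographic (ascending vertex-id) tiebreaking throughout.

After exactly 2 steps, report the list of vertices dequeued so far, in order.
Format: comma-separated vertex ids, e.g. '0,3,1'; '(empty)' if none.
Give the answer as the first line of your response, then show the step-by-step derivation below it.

1,0

step 1: dequeue 1; queue=[0,4]; order=1
step 2: dequeue 0; queue=[4]; order=1,0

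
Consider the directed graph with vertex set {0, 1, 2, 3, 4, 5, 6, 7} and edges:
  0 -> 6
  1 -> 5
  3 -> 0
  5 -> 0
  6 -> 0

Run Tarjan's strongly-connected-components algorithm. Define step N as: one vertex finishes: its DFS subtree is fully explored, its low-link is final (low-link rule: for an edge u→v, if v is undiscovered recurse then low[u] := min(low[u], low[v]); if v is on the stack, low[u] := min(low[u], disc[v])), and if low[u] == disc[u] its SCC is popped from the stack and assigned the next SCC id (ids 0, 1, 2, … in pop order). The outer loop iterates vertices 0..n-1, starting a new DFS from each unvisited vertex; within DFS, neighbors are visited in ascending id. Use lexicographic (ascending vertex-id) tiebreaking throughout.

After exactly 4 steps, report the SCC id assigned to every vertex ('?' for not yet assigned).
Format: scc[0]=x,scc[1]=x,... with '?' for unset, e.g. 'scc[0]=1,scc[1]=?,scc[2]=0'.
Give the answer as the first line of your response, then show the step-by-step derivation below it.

scc[0]=0,scc[1]=2,scc[2]=?,scc[3]=?,scc[4]=?,scc[5]=1,scc[6]=0,scc[7]=?

step 1: low=(low[0]=0,low[1]=?,low[2]=?,low[3]=?,low[4]=?,low[5]=?,low[6]=0,low[7]=?); scc=(scc[0]=?,scc[1]=?,scc[2]=?,scc[3]=?,scc[4]=?,scc[5]=?,scc[6]=?,scc[7]=?)
step 2: low=(low[0]=0,low[1]=?,low[2]=?,low[3]=?,low[4]=?,low[5]=?,low[6]=0,low[7]=?); scc=(scc[0]=0,scc[1]=?,scc[2]=?,scc[3]=?,scc[4]=?,scc[5]=?,scc[6]=0,scc[7]=?)
step 3: low=(low[0]=0,low[1]=2,low[2]=?,low[3]=?,low[4]=?,low[5]=3,low[6]=0,low[7]=?); scc=(scc[0]=0,scc[1]=?,scc[2]=?,scc[3]=?,scc[4]=?,scc[5]=1,scc[6]=0,scc[7]=?)
step 4: low=(low[0]=0,low[1]=2,low[2]=?,low[3]=?,low[4]=?,low[5]=3,low[6]=0,low[7]=?); scc=(scc[0]=0,scc[1]=2,scc[2]=?,scc[3]=?,scc[4]=?,scc[5]=1,scc[6]=0,scc[7]=?)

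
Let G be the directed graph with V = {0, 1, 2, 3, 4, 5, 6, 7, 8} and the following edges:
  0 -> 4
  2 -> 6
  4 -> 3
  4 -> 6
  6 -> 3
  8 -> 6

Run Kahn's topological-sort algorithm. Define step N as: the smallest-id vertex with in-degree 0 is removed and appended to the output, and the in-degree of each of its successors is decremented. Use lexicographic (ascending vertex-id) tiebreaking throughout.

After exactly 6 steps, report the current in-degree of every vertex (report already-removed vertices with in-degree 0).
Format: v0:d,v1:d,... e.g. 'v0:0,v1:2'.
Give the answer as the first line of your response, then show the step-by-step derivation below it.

v0:0,v1:0,v2:0,v3:1,v4:0,v5:0,v6:1,v7:0,v8:0

step 1: output 0; order=[0]; indeg=(0,0,0,2,0,0,3,0,0)
step 2: output 1; order=[0,1]; indeg=(0,0,0,2,0,0,3,0,0)
step 3: output 2; order=[0,1,2]; indeg=(0,0,0,2,0,0,2,0,0)
step 4: output 4; order=[0,1,2,4]; indeg=(0,0,0,1,0,0,1,0,0)
step 5: output 5; order=[0,1,2,4,5]; indeg=(0,0,0,1,0,0,1,0,0)
step 6: output 7; order=[0,1,2,4,5,7]; indeg=(0,0,0,1,0,0,1,0,0)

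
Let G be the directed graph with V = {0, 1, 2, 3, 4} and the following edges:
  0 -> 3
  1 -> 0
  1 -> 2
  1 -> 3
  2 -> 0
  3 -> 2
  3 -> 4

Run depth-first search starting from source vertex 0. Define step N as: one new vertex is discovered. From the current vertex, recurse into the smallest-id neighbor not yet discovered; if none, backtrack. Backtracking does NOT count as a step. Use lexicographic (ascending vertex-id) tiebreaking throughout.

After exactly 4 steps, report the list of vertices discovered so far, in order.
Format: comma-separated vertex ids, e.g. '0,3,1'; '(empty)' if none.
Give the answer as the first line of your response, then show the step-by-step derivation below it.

0,3,2,4

step 1: discover 0; path=0; order=0
step 2: discover 3; path=0>3; order=0,3
step 3: discover 2; path=0>3>2; order=0,3,2
step 4: discover 4; path=0>3>4; order=0,3,2,4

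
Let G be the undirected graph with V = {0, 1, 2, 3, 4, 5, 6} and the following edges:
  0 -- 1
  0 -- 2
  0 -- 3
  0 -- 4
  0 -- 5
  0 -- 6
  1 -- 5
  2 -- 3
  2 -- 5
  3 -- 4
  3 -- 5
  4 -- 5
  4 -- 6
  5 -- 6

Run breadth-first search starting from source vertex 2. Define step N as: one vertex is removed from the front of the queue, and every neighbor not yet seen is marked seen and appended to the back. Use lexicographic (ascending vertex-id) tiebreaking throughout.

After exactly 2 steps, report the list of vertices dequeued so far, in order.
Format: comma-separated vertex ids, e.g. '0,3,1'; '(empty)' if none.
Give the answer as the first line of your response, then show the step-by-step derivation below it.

2,0

step 1: dequeue 2; queue=[0,3,5]; order=2
step 2: dequeue 0; queue=[3,5,1,4,6]; order=2,0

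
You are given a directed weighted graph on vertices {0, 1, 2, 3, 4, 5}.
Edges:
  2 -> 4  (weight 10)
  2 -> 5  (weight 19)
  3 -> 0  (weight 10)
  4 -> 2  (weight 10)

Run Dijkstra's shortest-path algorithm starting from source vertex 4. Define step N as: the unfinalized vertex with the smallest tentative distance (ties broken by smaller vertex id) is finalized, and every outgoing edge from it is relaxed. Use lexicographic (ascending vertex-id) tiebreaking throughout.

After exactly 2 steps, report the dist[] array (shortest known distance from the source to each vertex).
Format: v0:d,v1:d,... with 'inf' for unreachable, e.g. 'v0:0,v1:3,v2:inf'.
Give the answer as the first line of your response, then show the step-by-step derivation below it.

v0:inf,v1:inf,v2:10,v3:inf,v4:0,v5:29

step 1: dist = v0:inf,v1:inf,v2:10,v3:inf,v4:0,v5:inf
step 2: dist = v0:inf,v1:inf,v2:10,v3:inf,v4:0,v5:29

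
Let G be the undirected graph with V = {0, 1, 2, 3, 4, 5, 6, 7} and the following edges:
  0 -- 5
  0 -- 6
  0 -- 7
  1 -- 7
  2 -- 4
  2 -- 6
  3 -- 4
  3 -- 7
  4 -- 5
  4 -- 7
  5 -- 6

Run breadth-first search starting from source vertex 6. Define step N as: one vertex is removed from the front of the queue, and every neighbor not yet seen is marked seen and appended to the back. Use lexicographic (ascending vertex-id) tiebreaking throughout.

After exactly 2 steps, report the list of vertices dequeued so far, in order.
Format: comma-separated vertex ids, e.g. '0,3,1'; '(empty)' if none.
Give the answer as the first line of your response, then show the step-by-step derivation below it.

6,0

step 1: dequeue 6; queue=[0,2,5]; order=6
step 2: dequeue 0; queue=[2,5,7]; order=6,0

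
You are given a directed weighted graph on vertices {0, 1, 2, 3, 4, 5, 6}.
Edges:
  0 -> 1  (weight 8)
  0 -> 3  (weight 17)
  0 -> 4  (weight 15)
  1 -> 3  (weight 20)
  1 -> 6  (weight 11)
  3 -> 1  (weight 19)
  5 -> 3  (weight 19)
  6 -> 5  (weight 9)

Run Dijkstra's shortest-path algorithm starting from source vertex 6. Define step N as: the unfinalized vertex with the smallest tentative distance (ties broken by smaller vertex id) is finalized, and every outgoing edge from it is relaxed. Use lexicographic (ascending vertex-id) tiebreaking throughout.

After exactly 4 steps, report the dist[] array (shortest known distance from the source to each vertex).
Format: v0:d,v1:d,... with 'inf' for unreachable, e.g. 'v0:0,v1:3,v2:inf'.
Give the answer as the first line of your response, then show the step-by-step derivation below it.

v0:inf,v1:47,v2:inf,v3:28,v4:inf,v5:9,v6:0

step 1: dist = v0:inf,v1:inf,v2:inf,v3:inf,v4:inf,v5:9,v6:0
step 2: dist = v0:inf,v1:inf,v2:inf,v3:28,v4:inf,v5:9,v6:0
step 3: dist = v0:inf,v1:47,v2:inf,v3:28,v4:inf,v5:9,v6:0
step 4: dist = v0:inf,v1:47,v2:inf,v3:28,v4:inf,v5:9,v6:0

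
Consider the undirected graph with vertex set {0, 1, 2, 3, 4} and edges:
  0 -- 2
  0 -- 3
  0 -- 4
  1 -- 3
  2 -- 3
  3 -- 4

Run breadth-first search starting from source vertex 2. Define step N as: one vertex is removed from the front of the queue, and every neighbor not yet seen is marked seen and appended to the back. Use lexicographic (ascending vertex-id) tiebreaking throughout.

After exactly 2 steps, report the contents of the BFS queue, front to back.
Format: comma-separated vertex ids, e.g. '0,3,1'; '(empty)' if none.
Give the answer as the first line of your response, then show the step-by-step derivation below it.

3,4

step 1: dequeue 2; queue=[0,3]; order=2
step 2: dequeue 0; queue=[3,4]; order=2,0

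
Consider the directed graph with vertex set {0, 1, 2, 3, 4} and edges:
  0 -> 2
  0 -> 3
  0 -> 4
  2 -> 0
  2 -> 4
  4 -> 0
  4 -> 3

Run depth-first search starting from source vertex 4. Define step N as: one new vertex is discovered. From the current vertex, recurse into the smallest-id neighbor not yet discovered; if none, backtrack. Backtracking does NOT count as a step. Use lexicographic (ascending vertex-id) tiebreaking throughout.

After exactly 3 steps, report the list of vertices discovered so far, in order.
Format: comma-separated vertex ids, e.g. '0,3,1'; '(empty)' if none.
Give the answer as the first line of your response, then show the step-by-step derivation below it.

4,0,2

step 1: discover 4; path=4; order=4
step 2: discover 0; path=4>0; order=4,0
step 3: discover 2; path=4>0>2; order=4,0,2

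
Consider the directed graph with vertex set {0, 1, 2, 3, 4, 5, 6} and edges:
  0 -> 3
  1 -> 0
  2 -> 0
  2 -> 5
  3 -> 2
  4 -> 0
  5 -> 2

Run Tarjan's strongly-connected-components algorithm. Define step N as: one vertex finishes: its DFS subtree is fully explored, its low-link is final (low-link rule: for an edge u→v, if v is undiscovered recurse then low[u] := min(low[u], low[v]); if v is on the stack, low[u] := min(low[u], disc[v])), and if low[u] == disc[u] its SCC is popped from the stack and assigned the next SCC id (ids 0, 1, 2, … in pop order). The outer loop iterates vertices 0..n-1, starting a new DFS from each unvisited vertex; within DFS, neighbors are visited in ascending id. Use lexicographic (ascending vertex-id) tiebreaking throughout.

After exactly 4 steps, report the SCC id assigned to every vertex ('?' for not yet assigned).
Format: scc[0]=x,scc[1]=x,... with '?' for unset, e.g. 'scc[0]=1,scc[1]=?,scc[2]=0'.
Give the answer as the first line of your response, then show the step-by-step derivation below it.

scc[0]=0,scc[1]=?,scc[2]=0,scc[3]=0,scc[4]=?,scc[5]=0,scc[6]=?

step 1: low=(low[0]=0,low[1]=?,low[2]=0,low[3]=1,low[4]=?,low[5]=2,low[6]=?); scc=(scc[0]=?,scc[1]=?,scc[2]=?,scc[3]=?,scc[4]=?,scc[5]=?,scc[6]=?)
step 2: low=(low[0]=0,low[1]=?,low[2]=0,low[3]=1,low[4]=?,low[5]=2,low[6]=?); scc=(scc[0]=?,scc[1]=?,scc[2]=?,scc[3]=?,scc[4]=?,scc[5]=?,scc[6]=?)
step 3: low=(low[0]=0,low[1]=?,low[2]=0,low[3]=0,low[4]=?,low[5]=2,low[6]=?); scc=(scc[0]=?,scc[1]=?,scc[2]=?,scc[3]=?,scc[4]=?,scc[5]=?,scc[6]=?)
step 4: low=(low[0]=0,low[1]=?,low[2]=0,low[3]=0,low[4]=?,low[5]=2,low[6]=?); scc=(scc[0]=0,scc[1]=?,scc[2]=0,scc[3]=0,scc[4]=?,scc[5]=0,scc[6]=?)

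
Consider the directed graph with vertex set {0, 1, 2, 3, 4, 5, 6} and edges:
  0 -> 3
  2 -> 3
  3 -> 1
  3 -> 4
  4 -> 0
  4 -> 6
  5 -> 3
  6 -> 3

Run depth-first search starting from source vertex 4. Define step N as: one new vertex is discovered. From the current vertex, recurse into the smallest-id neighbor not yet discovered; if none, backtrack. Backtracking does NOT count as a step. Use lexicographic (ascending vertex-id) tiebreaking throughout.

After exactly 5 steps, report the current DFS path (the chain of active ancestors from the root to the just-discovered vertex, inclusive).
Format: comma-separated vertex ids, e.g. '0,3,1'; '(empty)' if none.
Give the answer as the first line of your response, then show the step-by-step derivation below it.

4,6

step 1: discover 4; path=4; order=4
step 2: discover 0; path=4>0; order=4,0
step 3: discover 3; path=4>0>3; order=4,0,3
step 4: discover 1; path=4>0>3>1; order=4,0,3,1
step 5: discover 6; path=4>6; order=4,0,3,1,6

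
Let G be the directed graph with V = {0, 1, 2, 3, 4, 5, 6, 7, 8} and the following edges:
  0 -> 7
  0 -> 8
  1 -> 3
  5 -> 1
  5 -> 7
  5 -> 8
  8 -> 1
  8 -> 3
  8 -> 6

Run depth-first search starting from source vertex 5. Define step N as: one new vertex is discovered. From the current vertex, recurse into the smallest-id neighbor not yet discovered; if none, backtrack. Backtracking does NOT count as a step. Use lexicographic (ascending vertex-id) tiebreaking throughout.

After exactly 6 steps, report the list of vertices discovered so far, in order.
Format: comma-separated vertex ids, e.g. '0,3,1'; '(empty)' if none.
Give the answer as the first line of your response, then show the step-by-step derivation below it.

5,1,3,7,8,6

step 1: discover 5; path=5; order=5
step 2: discover 1; path=5>1; order=5,1
step 3: discover 3; path=5>1>3; order=5,1,3
step 4: discover 7; path=5>7; order=5,1,3,7
step 5: discover 8; path=5>8; order=5,1,3,7,8
step 6: discover 6; path=5>8>6; order=5,1,3,7,8,6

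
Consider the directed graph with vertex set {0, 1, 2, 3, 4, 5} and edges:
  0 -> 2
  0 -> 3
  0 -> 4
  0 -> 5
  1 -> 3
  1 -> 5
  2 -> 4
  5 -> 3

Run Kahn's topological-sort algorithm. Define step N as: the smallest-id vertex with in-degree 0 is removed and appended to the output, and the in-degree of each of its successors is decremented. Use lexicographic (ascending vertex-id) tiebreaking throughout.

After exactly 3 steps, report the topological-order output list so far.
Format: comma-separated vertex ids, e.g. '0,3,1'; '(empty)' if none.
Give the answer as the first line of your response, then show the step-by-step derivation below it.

0,1,2

step 1: output 0; order=[0]; indeg=(0,0,0,2,1,1)
step 2: output 1; order=[0,1]; indeg=(0,0,0,1,1,0)
step 3: output 2; order=[0,1,2]; indeg=(0,0,0,1,0,0)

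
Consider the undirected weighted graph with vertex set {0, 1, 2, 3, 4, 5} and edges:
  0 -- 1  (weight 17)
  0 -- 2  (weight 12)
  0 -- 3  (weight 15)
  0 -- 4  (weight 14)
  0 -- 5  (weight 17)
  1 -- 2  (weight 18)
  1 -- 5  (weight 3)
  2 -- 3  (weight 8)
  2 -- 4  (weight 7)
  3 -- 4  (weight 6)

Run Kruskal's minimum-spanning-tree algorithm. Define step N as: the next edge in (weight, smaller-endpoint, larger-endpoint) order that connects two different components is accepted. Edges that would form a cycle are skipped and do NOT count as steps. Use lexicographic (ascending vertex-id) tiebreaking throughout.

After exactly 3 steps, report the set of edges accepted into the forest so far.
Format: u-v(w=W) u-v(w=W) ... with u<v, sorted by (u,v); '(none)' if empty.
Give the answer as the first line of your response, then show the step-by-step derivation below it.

1-5(w=3) 2-4(w=7) 3-4(w=6)

step 1: add edge 1-5 (w=3); MST = {1-5(w=3)}
step 2: add edge 3-4 (w=6); MST = {1-5(w=3) 3-4(w=6)}
step 3: add edge 2-4 (w=7); MST = {1-5(w=3) 2-4(w=7) 3-4(w=6)}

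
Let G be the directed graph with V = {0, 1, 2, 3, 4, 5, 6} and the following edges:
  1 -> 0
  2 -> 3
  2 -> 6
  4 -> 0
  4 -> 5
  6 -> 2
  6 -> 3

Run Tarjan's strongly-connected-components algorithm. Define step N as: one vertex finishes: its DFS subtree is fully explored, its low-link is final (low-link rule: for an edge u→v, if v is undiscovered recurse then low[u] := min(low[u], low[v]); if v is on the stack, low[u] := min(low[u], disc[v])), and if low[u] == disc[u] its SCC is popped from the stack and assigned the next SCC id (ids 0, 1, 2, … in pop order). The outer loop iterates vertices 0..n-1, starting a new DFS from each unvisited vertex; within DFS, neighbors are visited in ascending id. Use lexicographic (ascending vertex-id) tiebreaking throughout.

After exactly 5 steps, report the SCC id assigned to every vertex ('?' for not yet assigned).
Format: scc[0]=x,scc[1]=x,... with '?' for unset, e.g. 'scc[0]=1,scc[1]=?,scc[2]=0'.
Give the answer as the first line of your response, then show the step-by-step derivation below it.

scc[0]=0,scc[1]=1,scc[2]=3,scc[3]=2,scc[4]=?,scc[5]=?,scc[6]=3

step 1: low=(low[0]=0,low[1]=?,low[2]=?,low[3]=?,low[4]=?,low[5]=?,low[6]=?); scc=(scc[0]=0,scc[1]=?,scc[2]=?,scc[3]=?,scc[4]=?,scc[5]=?,scc[6]=?)
step 2: low=(low[0]=0,low[1]=1,low[2]=?,low[3]=?,low[4]=?,low[5]=?,low[6]=?); scc=(scc[0]=0,scc[1]=1,scc[2]=?,scc[3]=?,scc[4]=?,scc[5]=?,scc[6]=?)
step 3: low=(low[0]=0,low[1]=1,low[2]=2,low[3]=3,low[4]=?,low[5]=?,low[6]=?); scc=(scc[0]=0,scc[1]=1,scc[2]=?,scc[3]=2,scc[4]=?,scc[5]=?,scc[6]=?)
step 4: low=(low[0]=0,low[1]=1,low[2]=2,low[3]=3,low[4]=?,low[5]=?,low[6]=2); scc=(scc[0]=0,scc[1]=1,scc[2]=?,scc[3]=2,scc[4]=?,scc[5]=?,scc[6]=?)
step 5: low=(low[0]=0,low[1]=1,low[2]=2,low[3]=3,low[4]=?,low[5]=?,low[6]=2); scc=(scc[0]=0,scc[1]=1,scc[2]=3,scc[3]=2,scc[4]=?,scc[5]=?,scc[6]=3)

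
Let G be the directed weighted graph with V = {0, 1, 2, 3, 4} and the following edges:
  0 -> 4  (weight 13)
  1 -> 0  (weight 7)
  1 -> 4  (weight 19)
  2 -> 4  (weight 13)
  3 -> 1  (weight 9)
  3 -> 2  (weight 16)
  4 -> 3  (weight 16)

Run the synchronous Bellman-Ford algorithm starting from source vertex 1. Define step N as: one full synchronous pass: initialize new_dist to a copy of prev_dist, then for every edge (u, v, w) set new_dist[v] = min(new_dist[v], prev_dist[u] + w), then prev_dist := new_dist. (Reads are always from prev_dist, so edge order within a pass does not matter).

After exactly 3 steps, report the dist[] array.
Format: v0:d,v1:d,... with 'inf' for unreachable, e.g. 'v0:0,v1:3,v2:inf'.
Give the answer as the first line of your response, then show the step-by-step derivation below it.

v0:7,v1:0,v2:51,v3:35,v4:19

step 1: dist = v0:7,v1:0,v2:inf,v3:inf,v4:19
step 2: dist = v0:7,v1:0,v2:inf,v3:35,v4:19
step 3: dist = v0:7,v1:0,v2:51,v3:35,v4:19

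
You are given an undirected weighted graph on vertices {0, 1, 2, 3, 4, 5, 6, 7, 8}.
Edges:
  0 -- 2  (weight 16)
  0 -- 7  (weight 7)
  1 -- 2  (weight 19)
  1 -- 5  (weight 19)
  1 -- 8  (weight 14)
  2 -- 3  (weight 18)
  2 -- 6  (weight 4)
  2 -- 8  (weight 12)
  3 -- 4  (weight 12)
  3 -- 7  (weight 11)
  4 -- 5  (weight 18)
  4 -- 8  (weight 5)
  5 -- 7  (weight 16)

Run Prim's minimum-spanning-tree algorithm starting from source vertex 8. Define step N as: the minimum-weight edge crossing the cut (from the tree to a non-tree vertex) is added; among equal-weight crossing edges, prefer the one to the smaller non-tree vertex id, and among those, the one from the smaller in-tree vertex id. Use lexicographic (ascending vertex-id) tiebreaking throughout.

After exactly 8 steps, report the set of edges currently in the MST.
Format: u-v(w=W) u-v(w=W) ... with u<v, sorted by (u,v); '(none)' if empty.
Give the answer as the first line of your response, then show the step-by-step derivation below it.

0-7(w=7) 1-8(w=14) 2-6(w=4) 2-8(w=12) 3-4(w=12) 3-7(w=11) 4-8(w=5) 5-7(w=16)

step 1: add edge 4-8 (w=5); MST = {4-8(w=5)}
step 2: add edge 2-8 (w=12); MST = {2-8(w=12) 4-8(w=5)}
step 3: add edge 2-6 (w=4); MST = {2-6(w=4) 2-8(w=12) 4-8(w=5)}
step 4: add edge 3-4 (w=12); MST = {2-6(w=4) 2-8(w=12) 3-4(w=12) 4-8(w=5)}
step 5: add edge 3-7 (w=11); MST = {2-6(w=4) 2-8(w=12) 3-4(w=12) 3-7(w=11) 4-8(w=5)}
step 6: add edge 0-7 (w=7); MST = {0-7(w=7) 2-6(w=4) 2-8(w=12) 3-4(w=12) 3-7(w=11) 4-8(w=5)}
step 7: add edge 1-8 (w=14); MST = {0-7(w=7) 1-8(w=14) 2-6(w=4) 2-8(w=12) 3-4(w=12) 3-7(w=11) 4-8(w=5)}
step 8: add edge 5-7 (w=16); MST = {0-7(w=7) 1-8(w=14) 2-6(w=4) 2-8(w=12) 3-4(w=12) 3-7(w=11) 4-8(w=5) 5-7(w=16)}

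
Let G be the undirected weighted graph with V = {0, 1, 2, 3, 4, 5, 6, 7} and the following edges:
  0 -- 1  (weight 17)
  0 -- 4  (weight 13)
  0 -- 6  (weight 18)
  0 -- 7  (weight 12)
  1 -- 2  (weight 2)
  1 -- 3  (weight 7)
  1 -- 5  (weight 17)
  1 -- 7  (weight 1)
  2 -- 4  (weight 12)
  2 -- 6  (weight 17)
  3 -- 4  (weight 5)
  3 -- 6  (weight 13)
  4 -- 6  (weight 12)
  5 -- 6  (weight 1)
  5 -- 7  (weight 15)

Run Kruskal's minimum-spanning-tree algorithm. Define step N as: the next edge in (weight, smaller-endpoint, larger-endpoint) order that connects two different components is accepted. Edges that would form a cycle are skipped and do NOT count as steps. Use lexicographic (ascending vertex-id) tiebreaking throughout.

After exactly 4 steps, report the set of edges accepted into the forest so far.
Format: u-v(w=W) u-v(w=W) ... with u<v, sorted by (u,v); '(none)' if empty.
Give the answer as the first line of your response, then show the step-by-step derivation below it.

1-2(w=2) 1-7(w=1) 3-4(w=5) 5-6(w=1)

step 1: add edge 1-7 (w=1); MST = {1-7(w=1)}
step 2: add edge 5-6 (w=1); MST = {1-7(w=1) 5-6(w=1)}
step 3: add edge 1-2 (w=2); MST = {1-2(w=2) 1-7(w=1) 5-6(w=1)}
step 4: add edge 3-4 (w=5); MST = {1-2(w=2) 1-7(w=1) 3-4(w=5) 5-6(w=1)}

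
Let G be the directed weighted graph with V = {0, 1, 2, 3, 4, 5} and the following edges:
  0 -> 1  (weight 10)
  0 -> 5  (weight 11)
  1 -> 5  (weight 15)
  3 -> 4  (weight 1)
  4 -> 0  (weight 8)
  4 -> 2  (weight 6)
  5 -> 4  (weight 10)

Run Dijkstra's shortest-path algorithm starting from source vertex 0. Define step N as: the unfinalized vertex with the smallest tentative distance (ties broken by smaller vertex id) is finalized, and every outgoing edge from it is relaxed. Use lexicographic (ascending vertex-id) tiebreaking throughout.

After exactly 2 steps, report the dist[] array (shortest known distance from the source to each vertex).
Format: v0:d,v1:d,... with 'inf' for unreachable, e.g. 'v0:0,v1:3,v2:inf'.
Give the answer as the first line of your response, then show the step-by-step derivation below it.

v0:0,v1:10,v2:inf,v3:inf,v4:inf,v5:11

step 1: dist = v0:0,v1:10,v2:inf,v3:inf,v4:inf,v5:11
step 2: dist = v0:0,v1:10,v2:inf,v3:inf,v4:inf,v5:11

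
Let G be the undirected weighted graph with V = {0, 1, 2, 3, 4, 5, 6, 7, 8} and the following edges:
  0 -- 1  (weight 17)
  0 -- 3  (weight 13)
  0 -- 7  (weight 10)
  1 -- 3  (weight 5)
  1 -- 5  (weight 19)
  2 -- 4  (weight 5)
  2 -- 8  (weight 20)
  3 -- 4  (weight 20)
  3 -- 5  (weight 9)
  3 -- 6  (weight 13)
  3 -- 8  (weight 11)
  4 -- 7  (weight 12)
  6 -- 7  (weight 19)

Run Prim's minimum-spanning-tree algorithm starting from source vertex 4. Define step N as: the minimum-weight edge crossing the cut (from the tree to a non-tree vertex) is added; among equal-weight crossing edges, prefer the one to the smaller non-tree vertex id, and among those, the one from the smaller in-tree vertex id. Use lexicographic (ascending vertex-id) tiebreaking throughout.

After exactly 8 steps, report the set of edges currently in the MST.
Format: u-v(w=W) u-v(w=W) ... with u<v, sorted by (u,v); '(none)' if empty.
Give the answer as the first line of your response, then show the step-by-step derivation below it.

0-3(w=13) 0-7(w=10) 1-3(w=5) 2-4(w=5) 3-5(w=9) 3-6(w=13) 3-8(w=11) 4-7(w=12)

step 1: add edge 2-4 (w=5); MST = {2-4(w=5)}
step 2: add edge 4-7 (w=12); MST = {2-4(w=5) 4-7(w=12)}
step 3: add edge 0-7 (w=10); MST = {0-7(w=10) 2-4(w=5) 4-7(w=12)}
step 4: add edge 0-3 (w=13); MST = {0-3(w=13) 0-7(w=10) 2-4(w=5) 4-7(w=12)}
step 5: add edge 1-3 (w=5); MST = {0-3(w=13) 0-7(w=10) 1-3(w=5) 2-4(w=5) 4-7(w=12)}
step 6: add edge 3-5 (w=9); MST = {0-3(w=13) 0-7(w=10) 1-3(w=5) 2-4(w=5) 3-5(w=9) 4-7(w=12)}
step 7: add edge 3-8 (w=11); MST = {0-3(w=13) 0-7(w=10) 1-3(w=5) 2-4(w=5) 3-5(w=9) 3-8(w=11) 4-7(w=12)}
step 8: add edge 3-6 (w=13); MST = {0-3(w=13) 0-7(w=10) 1-3(w=5) 2-4(w=5) 3-5(w=9) 3-6(w=13) 3-8(w=11) 4-7(w=12)}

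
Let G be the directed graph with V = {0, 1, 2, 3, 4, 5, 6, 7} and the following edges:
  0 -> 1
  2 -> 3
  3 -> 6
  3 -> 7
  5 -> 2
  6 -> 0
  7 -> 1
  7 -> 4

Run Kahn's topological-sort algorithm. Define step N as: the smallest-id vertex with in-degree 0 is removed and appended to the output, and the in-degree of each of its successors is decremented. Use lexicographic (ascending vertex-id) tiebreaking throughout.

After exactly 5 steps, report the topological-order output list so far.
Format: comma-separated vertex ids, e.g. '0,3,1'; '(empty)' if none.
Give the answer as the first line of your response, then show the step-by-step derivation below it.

5,2,3,6,0

step 1: output 5; order=[5]; indeg=(1,2,0,1,1,0,1,1)
step 2: output 2; order=[5,2]; indeg=(1,2,0,0,1,0,1,1)
step 3: output 3; order=[5,2,3]; indeg=(1,2,0,0,1,0,0,0)
step 4: output 6; order=[5,2,3,6]; indeg=(0,2,0,0,1,0,0,0)
step 5: output 0; order=[5,2,3,6,0]; indeg=(0,1,0,0,1,0,0,0)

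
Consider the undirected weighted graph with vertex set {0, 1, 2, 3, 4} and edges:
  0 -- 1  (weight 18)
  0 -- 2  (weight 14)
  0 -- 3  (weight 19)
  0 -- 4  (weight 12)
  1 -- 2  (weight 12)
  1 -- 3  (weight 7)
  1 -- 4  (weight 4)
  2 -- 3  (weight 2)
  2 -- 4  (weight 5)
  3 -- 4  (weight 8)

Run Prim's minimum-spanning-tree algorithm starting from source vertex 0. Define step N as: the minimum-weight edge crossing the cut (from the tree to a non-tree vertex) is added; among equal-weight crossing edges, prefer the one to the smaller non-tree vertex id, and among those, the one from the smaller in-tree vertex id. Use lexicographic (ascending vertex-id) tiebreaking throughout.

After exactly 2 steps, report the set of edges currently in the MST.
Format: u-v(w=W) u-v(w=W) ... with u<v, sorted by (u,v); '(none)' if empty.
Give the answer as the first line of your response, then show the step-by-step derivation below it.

0-4(w=12) 1-4(w=4)

step 1: add edge 0-4 (w=12); MST = {0-4(w=12)}
step 2: add edge 1-4 (w=4); MST = {0-4(w=12) 1-4(w=4)}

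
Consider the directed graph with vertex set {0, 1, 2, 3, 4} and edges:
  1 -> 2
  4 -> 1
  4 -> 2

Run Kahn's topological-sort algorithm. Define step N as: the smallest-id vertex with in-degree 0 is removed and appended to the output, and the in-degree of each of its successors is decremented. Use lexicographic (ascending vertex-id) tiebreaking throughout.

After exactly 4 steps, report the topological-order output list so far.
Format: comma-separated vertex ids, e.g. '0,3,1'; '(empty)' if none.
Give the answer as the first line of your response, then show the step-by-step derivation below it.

0,3,4,1

step 1: output 0; order=[0]; indeg=(0,1,2,0,0)
step 2: output 3; order=[0,3]; indeg=(0,1,2,0,0)
step 3: output 4; order=[0,3,4]; indeg=(0,0,1,0,0)
step 4: output 1; order=[0,3,4,1]; indeg=(0,0,0,0,0)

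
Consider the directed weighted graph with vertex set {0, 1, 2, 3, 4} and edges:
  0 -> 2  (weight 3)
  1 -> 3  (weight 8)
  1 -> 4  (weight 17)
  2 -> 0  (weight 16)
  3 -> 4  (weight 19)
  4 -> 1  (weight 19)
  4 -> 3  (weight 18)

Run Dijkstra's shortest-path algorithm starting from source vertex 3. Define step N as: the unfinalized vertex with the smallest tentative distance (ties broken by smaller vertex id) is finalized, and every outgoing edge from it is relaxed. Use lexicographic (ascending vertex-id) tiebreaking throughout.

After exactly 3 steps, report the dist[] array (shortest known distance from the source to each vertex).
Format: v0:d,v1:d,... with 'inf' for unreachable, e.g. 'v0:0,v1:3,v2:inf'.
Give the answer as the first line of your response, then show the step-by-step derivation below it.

v0:inf,v1:38,v2:inf,v3:0,v4:19

step 1: dist = v0:inf,v1:inf,v2:inf,v3:0,v4:19
step 2: dist = v0:inf,v1:38,v2:inf,v3:0,v4:19
step 3: dist = v0:inf,v1:38,v2:inf,v3:0,v4:19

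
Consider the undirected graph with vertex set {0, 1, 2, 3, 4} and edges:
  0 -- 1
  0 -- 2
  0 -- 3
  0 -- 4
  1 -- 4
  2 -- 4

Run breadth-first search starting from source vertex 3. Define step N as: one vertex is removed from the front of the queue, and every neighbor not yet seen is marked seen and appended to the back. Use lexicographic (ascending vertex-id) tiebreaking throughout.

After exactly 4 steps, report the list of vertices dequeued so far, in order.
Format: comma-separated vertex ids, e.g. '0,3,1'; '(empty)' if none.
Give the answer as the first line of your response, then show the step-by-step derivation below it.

3,0,1,2

step 1: dequeue 3; queue=[0]; order=3
step 2: dequeue 0; queue=[1,2,4]; order=3,0
step 3: dequeue 1; queue=[2,4]; order=3,0,1
step 4: dequeue 2; queue=[4]; order=3,0,1,2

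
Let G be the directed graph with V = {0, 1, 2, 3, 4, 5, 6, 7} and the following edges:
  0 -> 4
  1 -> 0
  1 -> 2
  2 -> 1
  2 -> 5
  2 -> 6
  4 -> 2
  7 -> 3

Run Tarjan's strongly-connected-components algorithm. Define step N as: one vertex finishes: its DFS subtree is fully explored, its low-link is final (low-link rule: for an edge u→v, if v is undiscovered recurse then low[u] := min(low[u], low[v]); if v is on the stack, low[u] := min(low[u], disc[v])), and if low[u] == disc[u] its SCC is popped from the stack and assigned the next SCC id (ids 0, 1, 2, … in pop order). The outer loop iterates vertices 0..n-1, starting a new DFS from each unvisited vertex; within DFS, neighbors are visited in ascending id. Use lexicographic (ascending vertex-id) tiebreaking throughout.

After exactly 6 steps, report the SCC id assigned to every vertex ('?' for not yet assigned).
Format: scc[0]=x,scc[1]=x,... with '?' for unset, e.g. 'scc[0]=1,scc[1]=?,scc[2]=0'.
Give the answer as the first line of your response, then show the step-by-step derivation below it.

scc[0]=2,scc[1]=2,scc[2]=2,scc[3]=?,scc[4]=2,scc[5]=0,scc[6]=1,scc[7]=?

step 1: low=(low[0]=0,low[1]=0,low[2]=2,low[3]=?,low[4]=1,low[5]=?,low[6]=?,low[7]=?); scc=(scc[0]=?,scc[1]=?,scc[2]=?,scc[3]=?,scc[4]=?,scc[5]=?,scc[6]=?,scc[7]=?)
step 2: low=(low[0]=0,low[1]=0,low[2]=0,low[3]=?,low[4]=1,low[5]=4,low[6]=?,low[7]=?); scc=(scc[0]=?,scc[1]=?,scc[2]=?,scc[3]=?,scc[4]=?,scc[5]=0,scc[6]=?,scc[7]=?)
step 3: low=(low[0]=0,low[1]=0,low[2]=0,low[3]=?,low[4]=1,low[5]=4,low[6]=5,low[7]=?); scc=(scc[0]=?,scc[1]=?,scc[2]=?,scc[3]=?,scc[4]=?,scc[5]=0,scc[6]=1,scc[7]=?)
step 4: low=(low[0]=0,low[1]=0,low[2]=0,low[3]=?,low[4]=1,low[5]=4,low[6]=5,low[7]=?); scc=(scc[0]=?,scc[1]=?,scc[2]=?,scc[3]=?,scc[4]=?,scc[5]=0,scc[6]=1,scc[7]=?)
step 5: low=(low[0]=0,low[1]=0,low[2]=0,low[3]=?,low[4]=0,low[5]=4,low[6]=5,low[7]=?); scc=(scc[0]=?,scc[1]=?,scc[2]=?,scc[3]=?,scc[4]=?,scc[5]=0,scc[6]=1,scc[7]=?)
step 6: low=(low[0]=0,low[1]=0,low[2]=0,low[3]=?,low[4]=0,low[5]=4,low[6]=5,low[7]=?); scc=(scc[0]=2,scc[1]=2,scc[2]=2,scc[3]=?,scc[4]=2,scc[5]=0,scc[6]=1,scc[7]=?)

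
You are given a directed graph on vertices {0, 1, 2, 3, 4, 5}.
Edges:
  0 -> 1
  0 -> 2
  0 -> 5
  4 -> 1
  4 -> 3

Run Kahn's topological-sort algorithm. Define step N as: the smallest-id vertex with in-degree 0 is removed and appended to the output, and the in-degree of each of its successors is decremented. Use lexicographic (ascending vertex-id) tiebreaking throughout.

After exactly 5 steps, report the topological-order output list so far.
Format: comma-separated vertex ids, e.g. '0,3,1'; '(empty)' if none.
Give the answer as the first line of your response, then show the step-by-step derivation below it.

0,2,4,1,3

step 1: output 0; order=[0]; indeg=(0,1,0,1,0,0)
step 2: output 2; order=[0,2]; indeg=(0,1,0,1,0,0)
step 3: output 4; order=[0,2,4]; indeg=(0,0,0,0,0,0)
step 4: output 1; order=[0,2,4,1]; indeg=(0,0,0,0,0,0)
step 5: output 3; order=[0,2,4,1,3]; indeg=(0,0,0,0,0,0)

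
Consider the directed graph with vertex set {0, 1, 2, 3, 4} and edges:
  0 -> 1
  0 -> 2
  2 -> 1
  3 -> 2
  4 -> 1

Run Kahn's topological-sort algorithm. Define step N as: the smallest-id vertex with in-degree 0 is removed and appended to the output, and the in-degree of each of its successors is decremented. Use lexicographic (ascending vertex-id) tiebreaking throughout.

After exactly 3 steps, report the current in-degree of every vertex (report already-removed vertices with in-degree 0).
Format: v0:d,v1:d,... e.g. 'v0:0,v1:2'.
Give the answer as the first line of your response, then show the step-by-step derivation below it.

v0:0,v1:1,v2:0,v3:0,v4:0

step 1: output 0; order=[0]; indeg=(0,2,1,0,0)
step 2: output 3; order=[0,3]; indeg=(0,2,0,0,0)
step 3: output 2; order=[0,3,2]; indeg=(0,1,0,0,0)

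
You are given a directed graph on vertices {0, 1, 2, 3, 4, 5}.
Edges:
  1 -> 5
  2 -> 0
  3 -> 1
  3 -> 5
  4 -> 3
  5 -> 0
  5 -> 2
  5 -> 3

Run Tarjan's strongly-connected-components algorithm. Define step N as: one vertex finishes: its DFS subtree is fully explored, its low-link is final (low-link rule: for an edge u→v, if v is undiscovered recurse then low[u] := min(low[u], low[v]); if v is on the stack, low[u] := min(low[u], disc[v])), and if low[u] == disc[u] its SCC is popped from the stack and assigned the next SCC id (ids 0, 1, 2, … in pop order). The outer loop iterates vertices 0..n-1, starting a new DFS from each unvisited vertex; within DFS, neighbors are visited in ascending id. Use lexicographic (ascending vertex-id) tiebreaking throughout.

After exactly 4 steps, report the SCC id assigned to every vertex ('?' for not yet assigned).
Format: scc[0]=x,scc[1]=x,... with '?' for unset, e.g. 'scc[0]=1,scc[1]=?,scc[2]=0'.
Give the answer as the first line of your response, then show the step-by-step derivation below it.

scc[0]=0,scc[1]=?,scc[2]=1,scc[3]=?,scc[4]=?,scc[5]=?

step 1: low=(low[0]=0,low[1]=?,low[2]=?,low[3]=?,low[4]=?,low[5]=?); scc=(scc[0]=0,scc[1]=?,scc[2]=?,scc[3]=?,scc[4]=?,scc[5]=?)
step 2: low=(low[0]=0,low[1]=1,low[2]=3,low[3]=?,low[4]=?,low[5]=2); scc=(scc[0]=0,scc[1]=?,scc[2]=1,scc[3]=?,scc[4]=?,scc[5]=?)
step 3: low=(low[0]=0,low[1]=1,low[2]=3,low[3]=1,low[4]=?,low[5]=2); scc=(scc[0]=0,scc[1]=?,scc[2]=1,scc[3]=?,scc[4]=?,scc[5]=?)
step 4: low=(low[0]=0,low[1]=1,low[2]=3,low[3]=1,low[4]=?,low[5]=1); scc=(scc[0]=0,scc[1]=?,scc[2]=1,scc[3]=?,scc[4]=?,scc[5]=?)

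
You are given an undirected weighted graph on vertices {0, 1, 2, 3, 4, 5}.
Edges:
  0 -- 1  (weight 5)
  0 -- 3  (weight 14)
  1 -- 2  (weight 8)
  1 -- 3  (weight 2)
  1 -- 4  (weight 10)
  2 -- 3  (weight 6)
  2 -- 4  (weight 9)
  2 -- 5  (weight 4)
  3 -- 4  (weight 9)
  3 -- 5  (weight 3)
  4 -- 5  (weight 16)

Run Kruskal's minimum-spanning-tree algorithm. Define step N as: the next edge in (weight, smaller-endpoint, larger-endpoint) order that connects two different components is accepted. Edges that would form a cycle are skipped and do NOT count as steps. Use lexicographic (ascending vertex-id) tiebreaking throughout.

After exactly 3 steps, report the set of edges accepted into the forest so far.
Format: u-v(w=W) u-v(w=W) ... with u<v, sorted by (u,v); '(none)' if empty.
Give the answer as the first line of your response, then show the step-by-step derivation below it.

1-3(w=2) 2-5(w=4) 3-5(w=3)

step 1: add edge 1-3 (w=2); MST = {1-3(w=2)}
step 2: add edge 3-5 (w=3); MST = {1-3(w=2) 3-5(w=3)}
step 3: add edge 2-5 (w=4); MST = {1-3(w=2) 2-5(w=4) 3-5(w=3)}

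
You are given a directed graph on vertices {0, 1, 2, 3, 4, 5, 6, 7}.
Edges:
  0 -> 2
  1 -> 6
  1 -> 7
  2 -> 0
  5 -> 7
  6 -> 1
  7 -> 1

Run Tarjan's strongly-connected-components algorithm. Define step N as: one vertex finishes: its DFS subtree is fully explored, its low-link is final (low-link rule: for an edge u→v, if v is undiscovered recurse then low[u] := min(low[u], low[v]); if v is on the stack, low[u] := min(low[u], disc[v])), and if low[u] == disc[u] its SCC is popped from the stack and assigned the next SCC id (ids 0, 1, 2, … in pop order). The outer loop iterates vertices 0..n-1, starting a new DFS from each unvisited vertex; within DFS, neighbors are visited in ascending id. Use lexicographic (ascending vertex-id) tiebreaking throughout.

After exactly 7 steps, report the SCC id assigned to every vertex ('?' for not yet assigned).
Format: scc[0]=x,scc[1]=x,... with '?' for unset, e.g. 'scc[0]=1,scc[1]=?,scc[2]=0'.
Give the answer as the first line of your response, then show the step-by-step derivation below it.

scc[0]=0,scc[1]=1,scc[2]=0,scc[3]=2,scc[4]=3,scc[5]=?,scc[6]=1,scc[7]=1

step 1: low=(low[0]=0,low[1]=?,low[2]=0,low[3]=?,low[4]=?,low[5]=?,low[6]=?,low[7]=?); scc=(scc[0]=?,scc[1]=?,scc[2]=?,scc[3]=?,scc[4]=?,scc[5]=?,scc[6]=?,scc[7]=?)
step 2: low=(low[0]=0,low[1]=?,low[2]=0,low[3]=?,low[4]=?,low[5]=?,low[6]=?,low[7]=?); scc=(scc[0]=0,scc[1]=?,scc[2]=0,scc[3]=?,scc[4]=?,scc[5]=?,scc[6]=?,scc[7]=?)
step 3: low=(low[0]=0,low[1]=2,low[2]=0,low[3]=?,low[4]=?,low[5]=?,low[6]=2,low[7]=?); scc=(scc[0]=0,scc[1]=?,scc[2]=0,scc[3]=?,scc[4]=?,scc[5]=?,scc[6]=?,scc[7]=?)
step 4: low=(low[0]=0,low[1]=2,low[2]=0,low[3]=?,low[4]=?,low[5]=?,low[6]=2,low[7]=2); scc=(scc[0]=0,scc[1]=?,scc[2]=0,scc[3]=?,scc[4]=?,scc[5]=?,scc[6]=?,scc[7]=?)
step 5: low=(low[0]=0,low[1]=2,low[2]=0,low[3]=?,low[4]=?,low[5]=?,low[6]=2,low[7]=2); scc=(scc[0]=0,scc[1]=1,scc[2]=0,scc[3]=?,scc[4]=?,scc[5]=?,scc[6]=1,scc[7]=1)
step 6: low=(low[0]=0,low[1]=2,low[2]=0,low[3]=5,low[4]=?,low[5]=?,low[6]=2,low[7]=2); scc=(scc[0]=0,scc[1]=1,scc[2]=0,scc[3]=2,scc[4]=?,scc[5]=?,scc[6]=1,scc[7]=1)
step 7: low=(low[0]=0,low[1]=2,low[2]=0,low[3]=5,low[4]=6,low[5]=?,low[6]=2,low[7]=2); scc=(scc[0]=0,scc[1]=1,scc[2]=0,scc[3]=2,scc[4]=3,scc[5]=?,scc[6]=1,scc[7]=1)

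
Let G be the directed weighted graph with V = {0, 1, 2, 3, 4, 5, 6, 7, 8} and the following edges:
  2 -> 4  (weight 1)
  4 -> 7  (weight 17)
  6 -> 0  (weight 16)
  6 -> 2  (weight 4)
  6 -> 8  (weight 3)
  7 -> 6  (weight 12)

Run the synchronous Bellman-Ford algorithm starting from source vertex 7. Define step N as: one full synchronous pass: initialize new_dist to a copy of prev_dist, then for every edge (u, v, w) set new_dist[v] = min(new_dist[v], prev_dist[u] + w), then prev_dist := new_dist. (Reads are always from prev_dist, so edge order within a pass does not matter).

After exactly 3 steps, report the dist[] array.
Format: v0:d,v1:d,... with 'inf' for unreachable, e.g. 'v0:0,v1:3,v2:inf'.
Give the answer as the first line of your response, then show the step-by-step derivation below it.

v0:28,v1:inf,v2:16,v3:inf,v4:17,v5:inf,v6:12,v7:0,v8:15

step 1: dist = v0:inf,v1:inf,v2:inf,v3:inf,v4:inf,v5:inf,v6:12,v7:0,v8:inf
step 2: dist = v0:28,v1:inf,v2:16,v3:inf,v4:inf,v5:inf,v6:12,v7:0,v8:15
step 3: dist = v0:28,v1:inf,v2:16,v3:inf,v4:17,v5:inf,v6:12,v7:0,v8:15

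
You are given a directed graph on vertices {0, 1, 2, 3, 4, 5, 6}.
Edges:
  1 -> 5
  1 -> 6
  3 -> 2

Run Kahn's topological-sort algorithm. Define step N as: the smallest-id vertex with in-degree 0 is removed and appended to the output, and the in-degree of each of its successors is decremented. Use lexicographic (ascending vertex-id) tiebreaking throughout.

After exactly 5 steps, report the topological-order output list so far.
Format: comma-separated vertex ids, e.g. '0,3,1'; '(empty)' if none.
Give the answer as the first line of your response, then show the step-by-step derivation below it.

0,1,3,2,4

step 1: output 0; order=[0]; indeg=(0,0,1,0,0,1,1)
step 2: output 1; order=[0,1]; indeg=(0,0,1,0,0,0,0)
step 3: output 3; order=[0,1,3]; indeg=(0,0,0,0,0,0,0)
step 4: output 2; order=[0,1,3,2]; indeg=(0,0,0,0,0,0,0)
step 5: output 4; order=[0,1,3,2,4]; indeg=(0,0,0,0,0,0,0)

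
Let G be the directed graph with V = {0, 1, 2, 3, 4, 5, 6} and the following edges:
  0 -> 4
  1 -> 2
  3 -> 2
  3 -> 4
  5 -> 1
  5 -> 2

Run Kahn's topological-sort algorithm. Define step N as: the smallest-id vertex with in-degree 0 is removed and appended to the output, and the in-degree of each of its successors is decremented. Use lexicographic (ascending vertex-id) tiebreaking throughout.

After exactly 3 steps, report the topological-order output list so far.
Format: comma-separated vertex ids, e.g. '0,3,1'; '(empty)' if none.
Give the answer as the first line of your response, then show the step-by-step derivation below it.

0,3,4

step 1: output 0; order=[0]; indeg=(0,1,3,0,1,0,0)
step 2: output 3; order=[0,3]; indeg=(0,1,2,0,0,0,0)
step 3: output 4; order=[0,3,4]; indeg=(0,1,2,0,0,0,0)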